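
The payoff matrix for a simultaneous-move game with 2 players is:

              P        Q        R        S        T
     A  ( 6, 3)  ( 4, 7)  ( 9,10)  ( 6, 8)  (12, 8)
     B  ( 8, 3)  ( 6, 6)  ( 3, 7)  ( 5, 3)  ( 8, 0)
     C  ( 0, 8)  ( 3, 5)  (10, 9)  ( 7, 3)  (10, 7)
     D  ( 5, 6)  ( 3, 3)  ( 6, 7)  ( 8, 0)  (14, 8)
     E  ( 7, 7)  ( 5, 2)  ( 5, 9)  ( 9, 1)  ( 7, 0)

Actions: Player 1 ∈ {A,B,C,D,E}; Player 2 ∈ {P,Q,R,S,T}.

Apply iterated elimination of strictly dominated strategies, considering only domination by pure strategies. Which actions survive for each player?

P2 drop P (R beats it: A:10>3 B:7>3 C:9>8 D:7>6 E:9>7)
P2 drop Q (R beats it: A:10>7 B:7>6 C:9>5 D:7>3 E:9>2)
P1 drop B (A beats it: R:9>3 S:6>5 T:12>8)
P2 drop S (R beats it: A:10>8 C:9>3 D:7>0 E:9>1)
P1 drop E (A beats it: R:9>5 T:12>7)
P1→{A,C,D} P2→{R,T}

Remaining: P1:{A,C,D} P2:{R,T}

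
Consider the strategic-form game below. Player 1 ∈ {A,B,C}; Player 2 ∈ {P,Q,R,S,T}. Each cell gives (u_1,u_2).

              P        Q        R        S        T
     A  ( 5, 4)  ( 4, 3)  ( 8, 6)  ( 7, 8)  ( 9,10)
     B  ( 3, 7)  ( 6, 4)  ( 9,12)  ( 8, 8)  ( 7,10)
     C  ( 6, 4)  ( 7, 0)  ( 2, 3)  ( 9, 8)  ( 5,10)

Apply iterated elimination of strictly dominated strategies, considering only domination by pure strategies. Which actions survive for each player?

P2 drop P (S beats it: A:8>4 B:8>7 C:8>4)
P2 drop Q (R beats it: A:6>3 B:12>4 C:3>0)
P2 drop S (T beats it: A:10>8 B:10>8 C:10>8)
P1 drop C (A beats it: R:8>2 T:9>5)
P1→{A,B} P2→{R,T}

Survivors P1:{A,B} P2:{R,T}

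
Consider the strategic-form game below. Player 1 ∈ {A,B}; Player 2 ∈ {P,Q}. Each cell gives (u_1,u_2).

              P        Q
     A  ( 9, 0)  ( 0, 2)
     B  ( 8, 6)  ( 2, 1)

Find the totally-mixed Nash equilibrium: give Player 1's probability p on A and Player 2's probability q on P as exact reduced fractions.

P1 mixes 5/7 on A; P2 mixes 2/3 on P

P1 indiff ⇒ q·9+(1-q)·0 = q·8+(1-q)·2 ⇒ q(1) = (1-q)(2) ⇒ q = 2/3
P2 indiff ⇒ p·0+(1-p)·6 = p·2+(1-p)·1 ⇒ p(-2) = (1-p)(-5) ⇒ p = 5/7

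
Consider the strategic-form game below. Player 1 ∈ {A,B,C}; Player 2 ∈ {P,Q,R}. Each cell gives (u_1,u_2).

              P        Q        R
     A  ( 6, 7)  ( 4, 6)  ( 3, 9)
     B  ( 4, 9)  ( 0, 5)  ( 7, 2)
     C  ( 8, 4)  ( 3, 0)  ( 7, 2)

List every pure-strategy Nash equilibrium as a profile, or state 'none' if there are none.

(A,P): not NE [P1→C gives 8>6; P2→R gives 9>7]
(A,Q): not NE [P2→R gives 9>6]
(A,R): not NE [P1→C gives 7>3]
(B,P): not NE [P1→C gives 8>4]
(B,Q): not NE [P1→A gives 4>0; P2→P gives 9>5]
(B,R): not NE [P2→P gives 9>2]
(C,P): NE
(C,Q): not NE [P1→A gives 4>3; P2→P gives 4>0]
(C,R): not NE [P2→P gives 4>2]

PSNE = {(C,P)}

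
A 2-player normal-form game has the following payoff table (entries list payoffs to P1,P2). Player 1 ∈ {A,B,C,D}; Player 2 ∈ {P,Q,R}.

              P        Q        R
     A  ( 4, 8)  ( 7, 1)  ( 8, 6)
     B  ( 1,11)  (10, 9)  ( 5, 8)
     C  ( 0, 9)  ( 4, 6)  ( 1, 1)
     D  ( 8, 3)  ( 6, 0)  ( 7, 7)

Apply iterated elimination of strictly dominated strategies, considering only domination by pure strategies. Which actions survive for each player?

P1 drop C (A beats it: P:4>0 Q:7>4 R:8>1)
P2 drop Q (P beats it: A:8>1 B:11>9 D:3>0)
P1 drop B (A beats it: P:4>1 R:8>5)
P1→{A,D} P2→{P,R}

Remaining: P1:{A,D} P2:{P,R}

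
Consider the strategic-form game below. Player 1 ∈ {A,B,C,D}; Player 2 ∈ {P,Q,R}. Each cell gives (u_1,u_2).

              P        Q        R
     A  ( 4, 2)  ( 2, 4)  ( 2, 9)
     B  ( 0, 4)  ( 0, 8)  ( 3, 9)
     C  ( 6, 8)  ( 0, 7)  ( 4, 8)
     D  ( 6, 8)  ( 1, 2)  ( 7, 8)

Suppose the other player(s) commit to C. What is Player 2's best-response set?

BR_2 = {P,R}

u_2(P vs C) = 8
u_2(Q vs C) = 7
u_2(R vs C) = 8
max payoff 8 at {P,R}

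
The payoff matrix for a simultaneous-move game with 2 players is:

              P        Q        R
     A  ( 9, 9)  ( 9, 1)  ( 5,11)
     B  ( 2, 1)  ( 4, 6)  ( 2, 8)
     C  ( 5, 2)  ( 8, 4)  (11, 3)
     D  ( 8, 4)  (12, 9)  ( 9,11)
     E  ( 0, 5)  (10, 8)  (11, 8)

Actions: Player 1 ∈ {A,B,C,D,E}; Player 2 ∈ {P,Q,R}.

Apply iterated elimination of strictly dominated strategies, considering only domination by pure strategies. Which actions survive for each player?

Remaining: P1:{C,D,E} P2:{Q,R}

P1 drop B (A beats it: P:9>2 Q:9>4 R:5>2)
P2 drop P (R beats it: A:11>9 C:3>2 D:11>4 E:8>5)
P1 drop A (D beats it: Q:12>9 R:9>5)
P1→{C,D,E} P2→{Q,R}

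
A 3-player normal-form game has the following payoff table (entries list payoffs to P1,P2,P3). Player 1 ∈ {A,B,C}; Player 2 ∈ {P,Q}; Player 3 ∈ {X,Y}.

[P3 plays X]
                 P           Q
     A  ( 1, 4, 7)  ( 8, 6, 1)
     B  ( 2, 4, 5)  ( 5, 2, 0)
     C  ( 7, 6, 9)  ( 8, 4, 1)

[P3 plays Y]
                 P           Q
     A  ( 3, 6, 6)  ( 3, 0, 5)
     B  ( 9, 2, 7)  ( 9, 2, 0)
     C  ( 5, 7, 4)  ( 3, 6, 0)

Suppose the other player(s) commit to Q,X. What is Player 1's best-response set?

P1 best: {A,C}

u_1(A vs Q,X) = 8
u_1(B vs Q,X) = 5
u_1(C vs Q,X) = 8
max payoff 8 at {A,C}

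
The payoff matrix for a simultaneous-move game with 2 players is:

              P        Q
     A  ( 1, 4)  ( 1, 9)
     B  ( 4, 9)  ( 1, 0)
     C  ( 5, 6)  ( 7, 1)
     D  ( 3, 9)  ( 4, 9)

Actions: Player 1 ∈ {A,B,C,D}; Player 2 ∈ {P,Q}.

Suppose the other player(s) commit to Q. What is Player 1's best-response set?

u_1(A vs Q) = 1
u_1(B vs Q) = 1
u_1(C vs Q) = 7
u_1(D vs Q) = 4
max payoff 7 at {C}

BR_1 = {C}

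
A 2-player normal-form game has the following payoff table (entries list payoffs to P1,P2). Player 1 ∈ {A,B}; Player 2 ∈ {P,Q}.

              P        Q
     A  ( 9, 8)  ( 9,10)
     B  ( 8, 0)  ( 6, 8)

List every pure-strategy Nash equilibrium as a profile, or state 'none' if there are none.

(A,P): not NE [P2→Q gives 10>8]
(A,Q): NE
(B,P): not NE [P1→A gives 9>8; P2→Q gives 8>0]
(B,Q): not NE [P1→A gives 9>6]

NE set: (A,Q)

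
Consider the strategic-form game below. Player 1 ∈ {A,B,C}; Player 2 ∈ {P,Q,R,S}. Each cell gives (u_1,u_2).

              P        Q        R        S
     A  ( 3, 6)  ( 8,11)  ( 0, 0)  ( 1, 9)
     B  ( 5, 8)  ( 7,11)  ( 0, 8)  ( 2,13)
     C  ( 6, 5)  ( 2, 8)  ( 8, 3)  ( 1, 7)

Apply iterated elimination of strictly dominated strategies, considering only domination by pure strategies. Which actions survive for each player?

P2 drop P (Q beats it: A:11>6 B:11>8 C:8>5)
P2 drop R (Q beats it: A:11>0 B:11>8 C:8>3)
P1 drop C (B beats it: Q:7>2 S:2>1)
P1→{A,B} P2→{Q,S}

Remaining: P1:{A,B} P2:{Q,S}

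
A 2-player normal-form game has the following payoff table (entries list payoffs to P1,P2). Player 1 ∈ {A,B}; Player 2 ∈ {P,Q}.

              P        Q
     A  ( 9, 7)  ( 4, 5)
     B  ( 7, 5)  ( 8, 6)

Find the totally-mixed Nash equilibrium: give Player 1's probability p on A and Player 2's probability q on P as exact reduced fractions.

P1 indiff ⇒ q·9+(1-q)·4 = q·7+(1-q)·8 ⇒ q(2) = (1-q)(4) ⇒ q = 2/3
P2 indiff ⇒ p·7+(1-p)·5 = p·5+(1-p)·6 ⇒ p(2) = (1-p)(1) ⇒ p = 1/3

(p,q) = (1/3, 2/3)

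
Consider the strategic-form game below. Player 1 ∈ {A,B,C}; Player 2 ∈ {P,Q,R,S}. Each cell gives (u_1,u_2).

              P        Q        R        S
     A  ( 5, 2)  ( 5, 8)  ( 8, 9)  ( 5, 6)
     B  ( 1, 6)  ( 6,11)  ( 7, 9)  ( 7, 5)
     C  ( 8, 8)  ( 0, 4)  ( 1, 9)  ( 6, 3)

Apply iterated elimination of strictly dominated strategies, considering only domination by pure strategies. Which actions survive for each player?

Survivors P1:{A,B} P2:{Q,R}

P2 drop P (R beats it: A:9>2 B:9>6 C:9>8)
P1 drop C (B beats it: Q:6>0 R:7>1 S:7>6)
P2 drop S (Q beats it: A:8>6 B:11>5)
P1→{A,B} P2→{Q,R}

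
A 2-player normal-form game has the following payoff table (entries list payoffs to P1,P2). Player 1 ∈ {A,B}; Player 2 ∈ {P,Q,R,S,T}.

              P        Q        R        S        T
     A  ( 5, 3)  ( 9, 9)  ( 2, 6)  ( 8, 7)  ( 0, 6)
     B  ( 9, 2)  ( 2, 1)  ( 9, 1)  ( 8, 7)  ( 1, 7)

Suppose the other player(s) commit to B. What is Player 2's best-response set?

u_2(P vs B) = 2
u_2(Q vs B) = 1
u_2(R vs B) = 1
u_2(S vs B) = 7
u_2(T vs B) = 7
max payoff 7 at {S,T}

argmax u_2 = {S,T}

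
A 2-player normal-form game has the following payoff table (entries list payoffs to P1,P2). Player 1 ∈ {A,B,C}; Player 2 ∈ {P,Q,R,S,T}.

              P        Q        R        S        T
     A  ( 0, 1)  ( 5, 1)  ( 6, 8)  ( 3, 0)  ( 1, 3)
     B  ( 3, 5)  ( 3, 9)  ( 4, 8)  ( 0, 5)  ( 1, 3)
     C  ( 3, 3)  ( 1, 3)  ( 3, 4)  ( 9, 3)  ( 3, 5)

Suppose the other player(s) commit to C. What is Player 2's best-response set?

P2 best: {T}

u_2(P vs C) = 3
u_2(Q vs C) = 3
u_2(R vs C) = 4
u_2(S vs C) = 3
u_2(T vs C) = 5
max payoff 5 at {T}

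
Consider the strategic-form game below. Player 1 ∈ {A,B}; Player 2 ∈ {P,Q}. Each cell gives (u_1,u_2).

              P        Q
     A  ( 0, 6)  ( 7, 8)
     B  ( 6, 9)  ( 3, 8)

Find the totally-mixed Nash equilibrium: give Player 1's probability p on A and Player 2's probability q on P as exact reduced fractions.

P1 mixes 1/3 on A; P2 mixes 2/5 on P

P1 indiff ⇒ q·0+(1-q)·7 = q·6+(1-q)·3 ⇒ q(-6) = (1-q)(-4) ⇒ q = 2/5
P2 indiff ⇒ p·6+(1-p)·9 = p·8+(1-p)·8 ⇒ p(-2) = (1-p)(-1) ⇒ p = 1/3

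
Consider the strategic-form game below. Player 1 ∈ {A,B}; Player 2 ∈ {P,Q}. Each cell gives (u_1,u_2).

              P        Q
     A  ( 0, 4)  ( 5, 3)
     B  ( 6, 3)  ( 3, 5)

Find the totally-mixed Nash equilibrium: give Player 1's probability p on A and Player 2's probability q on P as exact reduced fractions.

P1 indiff ⇒ q·0+(1-q)·5 = q·6+(1-q)·3 ⇒ q(-6) = (1-q)(-2) ⇒ q = 1/4
P2 indiff ⇒ p·4+(1-p)·3 = p·3+(1-p)·5 ⇒ p(1) = (1-p)(2) ⇒ p = 2/3

(p,q) = (2/3, 1/4)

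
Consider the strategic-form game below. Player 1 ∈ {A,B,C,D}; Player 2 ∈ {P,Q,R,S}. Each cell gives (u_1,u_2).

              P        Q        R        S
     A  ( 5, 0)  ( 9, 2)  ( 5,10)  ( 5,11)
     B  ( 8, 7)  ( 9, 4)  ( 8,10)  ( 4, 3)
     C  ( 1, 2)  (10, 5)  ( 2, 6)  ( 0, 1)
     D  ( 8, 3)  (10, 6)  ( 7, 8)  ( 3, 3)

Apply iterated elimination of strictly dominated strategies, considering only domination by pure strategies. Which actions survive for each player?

P2 drop P (R beats it: A:10>0 B:10>7 C:6>2 D:8>3)
P2 drop Q (R beats it: A:10>2 B:10>4 C:6>5 D:8>6)
P1 drop C (A beats it: R:5>2 S:5>0)
P1 drop D (B beats it: R:8>7 S:4>3)
P1→{A,B} P2→{R,S}

Remaining: P1:{A,B} P2:{R,S}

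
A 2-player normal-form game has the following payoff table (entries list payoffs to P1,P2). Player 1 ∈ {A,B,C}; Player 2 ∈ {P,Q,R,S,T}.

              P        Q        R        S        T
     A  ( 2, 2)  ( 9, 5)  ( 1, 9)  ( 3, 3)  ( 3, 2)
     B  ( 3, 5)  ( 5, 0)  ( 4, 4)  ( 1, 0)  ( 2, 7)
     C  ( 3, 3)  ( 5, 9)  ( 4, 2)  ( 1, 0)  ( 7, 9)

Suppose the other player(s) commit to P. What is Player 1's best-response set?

u_1(A vs P) = 2
u_1(B vs P) = 3
u_1(C vs P) = 3
max payoff 3 at {B,C}

P1 best: {B,C}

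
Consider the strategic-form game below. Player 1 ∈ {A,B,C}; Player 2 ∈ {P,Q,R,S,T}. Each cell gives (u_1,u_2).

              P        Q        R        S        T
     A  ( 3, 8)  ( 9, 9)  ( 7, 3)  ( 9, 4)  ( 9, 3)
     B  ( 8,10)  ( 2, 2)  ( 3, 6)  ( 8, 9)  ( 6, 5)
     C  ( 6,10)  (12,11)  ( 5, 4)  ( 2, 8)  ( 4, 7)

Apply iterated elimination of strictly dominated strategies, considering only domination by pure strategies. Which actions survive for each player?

P2 drop R (P beats it: A:8>3 B:10>6 C:10>4)
P2 drop S (P beats it: A:8>4 B:10>9 C:10>8)
P2 drop T (P beats it: A:8>3 B:10>5 C:10>7)
P1 drop A (C beats it: P:6>3 Q:12>9)
P1→{B,C} P2→{P,Q}

Survivors P1:{B,C} P2:{P,Q}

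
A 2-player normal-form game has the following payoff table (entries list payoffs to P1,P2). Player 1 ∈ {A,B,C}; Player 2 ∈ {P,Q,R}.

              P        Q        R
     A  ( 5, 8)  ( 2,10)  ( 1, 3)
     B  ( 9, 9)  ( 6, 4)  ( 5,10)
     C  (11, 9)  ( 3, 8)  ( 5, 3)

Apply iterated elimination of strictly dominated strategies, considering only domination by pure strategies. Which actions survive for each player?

P1 drop A (B beats it: P:9>5 Q:6>2 R:5>1)
P2 drop Q (P beats it: B:9>4 C:9>8)
P1→{B,C} P2→{P,R}

Remaining: P1:{B,C} P2:{P,R}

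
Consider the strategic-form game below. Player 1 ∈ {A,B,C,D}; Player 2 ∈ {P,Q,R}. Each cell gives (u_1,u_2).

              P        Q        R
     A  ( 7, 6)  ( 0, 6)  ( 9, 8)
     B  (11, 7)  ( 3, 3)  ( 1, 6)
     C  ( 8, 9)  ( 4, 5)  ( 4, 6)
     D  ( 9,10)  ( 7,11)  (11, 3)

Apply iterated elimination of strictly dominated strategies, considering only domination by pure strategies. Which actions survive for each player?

P1 drop A (D beats it: P:9>7 Q:7>0 R:11>9)
P1 drop C (D beats it: P:9>8 Q:7>4 R:11>4)
P2 drop R (P beats it: B:7>6 D:10>3)
P1→{B,D} P2→{P,Q}

IESDS → P1:{B,D} P2:{P,Q}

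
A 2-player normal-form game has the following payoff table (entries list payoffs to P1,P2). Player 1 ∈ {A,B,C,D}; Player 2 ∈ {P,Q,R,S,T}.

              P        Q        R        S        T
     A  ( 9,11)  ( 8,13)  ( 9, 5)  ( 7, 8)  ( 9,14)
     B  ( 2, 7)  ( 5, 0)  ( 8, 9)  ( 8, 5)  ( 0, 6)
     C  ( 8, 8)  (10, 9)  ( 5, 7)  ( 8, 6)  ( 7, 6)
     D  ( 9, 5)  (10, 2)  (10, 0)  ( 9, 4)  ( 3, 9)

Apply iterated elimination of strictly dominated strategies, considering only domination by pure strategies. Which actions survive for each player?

P1 drop B (D beats it: P:9>2 Q:10>5 R:10>8 S:9>8 T:3>0)
P2 drop R (P beats it: A:11>5 C:8>7 D:5>0)
P2 drop S (P beats it: A:11>8 C:8>6 D:5>4)
P1→{A,C,D} P2→{P,Q,T}

Survivors P1:{A,C,D} P2:{P,Q,T}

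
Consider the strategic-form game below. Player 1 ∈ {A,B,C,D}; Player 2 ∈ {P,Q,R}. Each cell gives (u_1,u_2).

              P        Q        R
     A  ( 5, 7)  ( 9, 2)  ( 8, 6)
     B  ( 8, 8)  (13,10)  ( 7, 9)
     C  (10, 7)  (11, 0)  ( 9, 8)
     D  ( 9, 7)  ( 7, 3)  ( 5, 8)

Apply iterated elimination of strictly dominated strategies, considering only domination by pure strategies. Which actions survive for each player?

Remaining: P1:{B,C} P2:{Q,R}

P1 drop A (C beats it: P:10>5 Q:11>9 R:9>8)
P1 drop D (C beats it: P:10>9 Q:11>7 R:9>5)
P2 drop P (R beats it: B:9>8 C:8>7)
P1→{B,C} P2→{Q,R}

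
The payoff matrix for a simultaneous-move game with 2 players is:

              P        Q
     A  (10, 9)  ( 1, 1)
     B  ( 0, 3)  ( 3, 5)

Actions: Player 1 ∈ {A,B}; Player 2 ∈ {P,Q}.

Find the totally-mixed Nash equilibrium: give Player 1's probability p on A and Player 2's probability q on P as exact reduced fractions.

P1 mixes 1/5 on A; P2 mixes 1/6 on P

P1 indiff ⇒ q·10+(1-q)·1 = q·0+(1-q)·3 ⇒ q(10) = (1-q)(2) ⇒ q = 1/6
P2 indiff ⇒ p·9+(1-p)·3 = p·1+(1-p)·5 ⇒ p(8) = (1-p)(2) ⇒ p = 1/5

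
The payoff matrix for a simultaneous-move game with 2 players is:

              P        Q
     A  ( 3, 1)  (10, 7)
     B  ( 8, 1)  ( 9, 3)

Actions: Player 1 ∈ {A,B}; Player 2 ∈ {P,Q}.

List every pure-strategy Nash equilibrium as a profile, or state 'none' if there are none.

NE set: (A,Q)

(A,P): not NE [P1→B gives 8>3; P2→Q gives 7>1]
(A,Q): NE
(B,P): not NE [P2→Q gives 3>1]
(B,Q): not NE [P1→A gives 10>9]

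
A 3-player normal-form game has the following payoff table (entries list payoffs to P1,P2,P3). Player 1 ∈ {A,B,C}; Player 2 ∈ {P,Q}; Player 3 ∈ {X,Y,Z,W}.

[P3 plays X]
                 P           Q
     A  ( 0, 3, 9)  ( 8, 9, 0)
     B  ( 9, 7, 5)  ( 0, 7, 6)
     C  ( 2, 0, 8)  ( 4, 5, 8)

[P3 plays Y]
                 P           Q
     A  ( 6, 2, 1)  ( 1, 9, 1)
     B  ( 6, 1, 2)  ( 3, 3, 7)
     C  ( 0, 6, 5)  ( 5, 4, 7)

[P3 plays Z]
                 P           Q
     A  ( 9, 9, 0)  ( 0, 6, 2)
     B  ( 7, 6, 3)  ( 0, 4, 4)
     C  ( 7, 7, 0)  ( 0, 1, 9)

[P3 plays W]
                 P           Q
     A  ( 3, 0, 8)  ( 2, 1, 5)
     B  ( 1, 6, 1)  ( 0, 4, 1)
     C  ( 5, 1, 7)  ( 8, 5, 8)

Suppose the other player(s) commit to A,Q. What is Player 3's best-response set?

u_3(X vs A,Q) = 0
u_3(Y vs A,Q) = 1
u_3(Z vs A,Q) = 2
u_3(W vs A,Q) = 5
max payoff 5 at {W}

BR_3 = {W}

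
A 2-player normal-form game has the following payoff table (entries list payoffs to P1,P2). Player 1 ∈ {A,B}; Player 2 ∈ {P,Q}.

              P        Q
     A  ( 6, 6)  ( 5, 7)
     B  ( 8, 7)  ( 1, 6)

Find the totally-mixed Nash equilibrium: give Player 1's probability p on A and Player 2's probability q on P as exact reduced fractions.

(p,q) = (1/2, 2/3)

P1 indiff ⇒ q·6+(1-q)·5 = q·8+(1-q)·1 ⇒ q(-2) = (1-q)(-4) ⇒ q = 2/3
P2 indiff ⇒ p·6+(1-p)·7 = p·7+(1-p)·6 ⇒ p(-1) = (1-p)(-1) ⇒ p = 1/2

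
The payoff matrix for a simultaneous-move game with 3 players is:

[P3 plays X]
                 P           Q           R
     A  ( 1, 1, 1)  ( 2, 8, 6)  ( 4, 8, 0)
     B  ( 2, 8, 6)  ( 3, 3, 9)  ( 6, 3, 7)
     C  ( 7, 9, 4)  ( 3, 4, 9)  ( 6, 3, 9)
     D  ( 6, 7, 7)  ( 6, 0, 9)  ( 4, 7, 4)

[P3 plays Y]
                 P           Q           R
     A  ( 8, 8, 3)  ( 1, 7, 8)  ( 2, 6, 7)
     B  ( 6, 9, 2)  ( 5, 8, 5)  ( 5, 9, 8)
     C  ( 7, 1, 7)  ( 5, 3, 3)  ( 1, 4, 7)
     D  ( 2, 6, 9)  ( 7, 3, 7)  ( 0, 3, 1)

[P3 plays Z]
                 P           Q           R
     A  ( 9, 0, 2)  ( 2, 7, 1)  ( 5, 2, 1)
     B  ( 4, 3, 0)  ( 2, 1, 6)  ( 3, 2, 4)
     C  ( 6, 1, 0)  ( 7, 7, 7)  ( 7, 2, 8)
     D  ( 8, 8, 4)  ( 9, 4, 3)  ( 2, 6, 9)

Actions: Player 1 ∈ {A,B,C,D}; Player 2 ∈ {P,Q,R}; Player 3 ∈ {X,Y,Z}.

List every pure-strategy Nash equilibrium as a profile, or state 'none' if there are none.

PSNE = {(A,P,Y), (B,R,Y)}

(A,P,X): not NE [P1→C gives 7>1; P2→R gives 8>1; P3→Y gives 3>1]
(A,P,Y): NE
(A,P,Z): not NE [P2→Q gives 7>0; P3→Y gives 3>2]
(A,Q,X): not NE [P1→D gives 6>2; P3→Y gives 8>6]
(A,Q,Y): not NE [P1→D gives 7>1; P2→P gives 8>7]
(A,Q,Z): not NE [P1→D gives 9>2; P3→Y gives 8>1]
(A,R,X): not NE [P1→C gives 6>4; P3→Y gives 7>0]
(A,R,Y): not NE [P1→B gives 5>2; P2→P gives 8>6]
(A,R,Z): not NE [P1→C gives 7>5; P2→Q gives 7>2; P3→Y gives 7>1]
(B,P,X): not NE [P1→C gives 7>2]
(B,P,Y): not NE [P1→A gives 8>6; P3→X gives 6>2]
(B,P,Z): not NE [P1→A gives 9>4; P3→X gives 6>0]
(B,Q,X): not NE [P1→D gives 6>3; P2→P gives 8>3]
(B,Q,Y): not NE [P1→D gives 7>5; P2→R gives 9>8; P3→X gives 9>5]
(B,Q,Z): not NE [P1→D gives 9>2; P2→P gives 3>1; P3→X gives 9>6]
(B,R,X): not NE [P2→P gives 8>3; P3→Y gives 8>7]
(B,R,Y): NE
(B,R,Z): not NE [P1→C gives 7>3; P2→P gives 3>2; P3→Y gives 8>4]
(C,P,X): not NE [P3→Y gives 7>4]
(C,P,Y): not NE [P1→A gives 8>7; P2→R gives 4>1]
(C,P,Z): not NE [P1→A gives 9>6; P2→Q gives 7>1; P3→Y gives 7>0]
(C,Q,X): not NE [P1→D gives 6>3; P2→P gives 9>4]
(C,Q,Y): not NE [P1→D gives 7>5; P2→R gives 4>3; P3→X gives 9>3]
(C,Q,Z): not NE [P1→D gives 9>7; P3→X gives 9>7]
(C,R,X): not NE [P2→P gives 9>3]
(C,R,Y): not NE [P1→B gives 5>1; P3→X gives 9>7]
(C,R,Z): not NE [P2→Q gives 7>2; P3→X gives 9>8]
(D,P,X): not NE [P1→C gives 7>6; P3→Y gives 9>7]
(D,P,Y): not NE [P1→A gives 8>2]
(D,P,Z): not NE [P1→A gives 9>8; P3→Y gives 9>4]
(D,Q,X): not NE [P2→R gives 7>0]
(D,Q,Y): not NE [P2→P gives 6>3; P3→X gives 9>7]
(D,Q,Z): not NE [P2→P gives 8>4; P3→X gives 9>3]
(D,R,X): not NE [P1→C gives 6>4; P3→Z gives 9>4]
(D,R,Y): not NE [P1→B gives 5>0; P2→P gives 6>3; P3→Z gives 9>1]
(D,R,Z): not NE [P1→C gives 7>2; P2→P gives 8>6]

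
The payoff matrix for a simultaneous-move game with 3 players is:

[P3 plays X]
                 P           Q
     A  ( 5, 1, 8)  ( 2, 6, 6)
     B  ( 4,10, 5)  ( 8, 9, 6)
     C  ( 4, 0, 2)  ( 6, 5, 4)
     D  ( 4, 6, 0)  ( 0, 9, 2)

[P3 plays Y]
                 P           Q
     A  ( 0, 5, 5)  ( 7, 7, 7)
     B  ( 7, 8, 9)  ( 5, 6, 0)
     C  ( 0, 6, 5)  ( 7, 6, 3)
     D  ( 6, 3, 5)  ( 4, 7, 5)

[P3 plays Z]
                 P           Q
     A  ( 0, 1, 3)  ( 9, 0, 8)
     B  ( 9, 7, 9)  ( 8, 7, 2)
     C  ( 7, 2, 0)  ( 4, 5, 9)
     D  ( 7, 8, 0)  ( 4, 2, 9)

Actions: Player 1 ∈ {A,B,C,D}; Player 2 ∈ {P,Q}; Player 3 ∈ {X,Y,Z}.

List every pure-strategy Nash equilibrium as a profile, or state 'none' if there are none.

PSNE = {(B,P,Y), (B,P,Z)}

(A,P,X): not NE [P2→Q gives 6>1]
(A,P,Y): not NE [P1→B gives 7>0; P2→Q gives 7>5; P3→X gives 8>5]
(A,P,Z): not NE [P1→B gives 9>0; P3→X gives 8>3]
(A,Q,X): not NE [P1→B gives 8>2; P3→Z gives 8>6]
(A,Q,Y): not NE [P3→Z gives 8>7]
(A,Q,Z): not NE [P2→P gives 1>0]
(B,P,X): not NE [P1→A gives 5>4; P3→Z gives 9>5]
(B,P,Y): NE
(B,P,Z): NE
(B,Q,X): not NE [P2→P gives 10>9]
(B,Q,Y): not NE [P1→C gives 7>5; P2→P gives 8>6; P3→X gives 6>0]
(B,Q,Z): not NE [P1→A gives 9>8; P3→X gives 6>2]
(C,P,X): not NE [P1→A gives 5>4; P2→Q gives 5>0; P3→Y gives 5>2]
(C,P,Y): not NE [P1→B gives 7>0]
(C,P,Z): not NE [P1→B gives 9>7; P2→Q gives 5>2; P3→Y gives 5>0]
(C,Q,X): not NE [P1→B gives 8>6; P3→Z gives 9>4]
(C,Q,Y): not NE [P3→Z gives 9>3]
(C,Q,Z): not NE [P1→A gives 9>4]
(D,P,X): not NE [P1→A gives 5>4; P2→Q gives 9>6; P3→Y gives 5>0]
(D,P,Y): not NE [P1→B gives 7>6; P2→Q gives 7>3]
(D,P,Z): not NE [P1→B gives 9>7; P3→Y gives 5>0]
(D,Q,X): not NE [P1→B gives 8>0; P3→Z gives 9>2]
(D,Q,Y): not NE [P1→C gives 7>4; P3→Z gives 9>5]
(D,Q,Z): not NE [P1→A gives 9>4; P2→P gives 8>2]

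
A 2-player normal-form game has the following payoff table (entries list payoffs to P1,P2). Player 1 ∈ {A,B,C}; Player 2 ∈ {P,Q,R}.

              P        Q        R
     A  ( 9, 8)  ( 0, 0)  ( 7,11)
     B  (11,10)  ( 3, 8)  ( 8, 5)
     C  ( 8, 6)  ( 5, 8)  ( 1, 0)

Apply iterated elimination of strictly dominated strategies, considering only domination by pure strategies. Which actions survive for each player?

P1 drop A (B beats it: P:11>9 Q:3>0 R:8>7)
P2 drop R (P beats it: B:10>5 C:6>0)
P1→{B,C} P2→{P,Q}

Survivors P1:{B,C} P2:{P,Q}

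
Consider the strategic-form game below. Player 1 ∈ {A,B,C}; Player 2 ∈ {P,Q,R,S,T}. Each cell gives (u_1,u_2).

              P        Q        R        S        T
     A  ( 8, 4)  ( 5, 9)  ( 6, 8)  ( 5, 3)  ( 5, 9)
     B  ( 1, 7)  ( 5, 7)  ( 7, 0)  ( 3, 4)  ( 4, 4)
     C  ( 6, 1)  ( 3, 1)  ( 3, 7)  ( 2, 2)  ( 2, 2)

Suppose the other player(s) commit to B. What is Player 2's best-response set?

u_2(P vs B) = 7
u_2(Q vs B) = 7
u_2(R vs B) = 0
u_2(S vs B) = 4
u_2(T vs B) = 4
max payoff 7 at {P,Q}

BR_2 = {P,Q}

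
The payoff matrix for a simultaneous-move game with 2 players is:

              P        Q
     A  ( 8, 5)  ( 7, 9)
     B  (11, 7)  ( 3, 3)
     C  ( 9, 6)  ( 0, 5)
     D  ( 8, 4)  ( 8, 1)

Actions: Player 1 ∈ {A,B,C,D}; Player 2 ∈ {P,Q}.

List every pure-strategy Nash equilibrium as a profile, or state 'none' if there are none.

(A,P): not NE [P1→B gives 11>8; P2→Q gives 9>5]
(A,Q): not NE [P1→D gives 8>7]
(B,P): NE
(B,Q): not NE [P1→D gives 8>3; P2→P gives 7>3]
(C,P): not NE [P1→B gives 11>9]
(C,Q): not NE [P1→D gives 8>0; P2→P gives 6>5]
(D,P): not NE [P1→B gives 11>8]
(D,Q): not NE [P2→P gives 4>1]

PSNE = {(B,P)}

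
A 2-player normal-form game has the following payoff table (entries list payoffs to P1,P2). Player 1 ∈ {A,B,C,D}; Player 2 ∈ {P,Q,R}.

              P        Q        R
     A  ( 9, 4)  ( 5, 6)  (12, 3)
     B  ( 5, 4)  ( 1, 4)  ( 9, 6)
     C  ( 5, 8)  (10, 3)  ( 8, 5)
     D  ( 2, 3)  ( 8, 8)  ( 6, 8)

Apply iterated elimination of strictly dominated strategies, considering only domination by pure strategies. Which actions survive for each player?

Survivors P1:{A,C} P2:{P,Q}

P1 drop B (A beats it: P:9>5 Q:5>1 R:12>9)
P1 drop D (C beats it: P:5>2 Q:10>8 R:8>6)
P2 drop R (P beats it: A:4>3 C:8>5)
P1→{A,C} P2→{P,Q}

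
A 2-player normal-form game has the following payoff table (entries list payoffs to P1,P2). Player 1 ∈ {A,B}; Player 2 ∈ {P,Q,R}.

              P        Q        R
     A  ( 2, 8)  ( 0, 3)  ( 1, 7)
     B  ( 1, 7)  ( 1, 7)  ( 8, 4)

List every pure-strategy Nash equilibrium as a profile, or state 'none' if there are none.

PSNE = {(A,P), (B,Q)}

(A,P): NE
(A,Q): not NE [P1→B gives 1>0; P2→P gives 8>3]
(A,R): not NE [P1→B gives 8>1; P2→P gives 8>7]
(B,P): not NE [P1→A gives 2>1]
(B,Q): NE
(B,R): not NE [P2→Q gives 7>4]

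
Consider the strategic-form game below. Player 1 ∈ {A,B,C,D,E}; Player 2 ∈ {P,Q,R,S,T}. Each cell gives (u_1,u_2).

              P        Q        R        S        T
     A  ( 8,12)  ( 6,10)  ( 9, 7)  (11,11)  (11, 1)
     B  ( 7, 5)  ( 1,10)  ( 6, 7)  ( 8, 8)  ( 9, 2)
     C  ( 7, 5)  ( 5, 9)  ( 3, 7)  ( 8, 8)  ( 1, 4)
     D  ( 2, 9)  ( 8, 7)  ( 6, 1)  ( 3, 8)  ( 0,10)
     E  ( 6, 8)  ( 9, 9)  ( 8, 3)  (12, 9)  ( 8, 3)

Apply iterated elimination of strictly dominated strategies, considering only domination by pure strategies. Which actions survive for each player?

Remaining: P1:{A,E} P2:{P,Q,S}

P1 drop B (A beats it: P:8>7 Q:6>1 R:9>6 S:11>8 T:11>9)
P1 drop C (A beats it: P:8>7 Q:6>5 R:9>3 S:11>8 T:11>1)
P1 drop D (E beats it: P:6>2 Q:9>8 R:8>6 S:12>3 T:8>0)
P2 drop R (P beats it: A:12>7 E:8>3)
P2 drop T (P beats it: A:12>1 E:8>3)
P1→{A,E} P2→{P,Q,S}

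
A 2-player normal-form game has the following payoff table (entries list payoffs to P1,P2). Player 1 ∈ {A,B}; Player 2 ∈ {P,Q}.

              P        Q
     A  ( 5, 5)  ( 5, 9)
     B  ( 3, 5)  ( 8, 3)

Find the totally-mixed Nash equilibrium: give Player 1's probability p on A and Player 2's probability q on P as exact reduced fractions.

(p,q) = (1/3, 3/5)

P1 indiff ⇒ q·5+(1-q)·5 = q·3+(1-q)·8 ⇒ q(2) = (1-q)(3) ⇒ q = 3/5
P2 indiff ⇒ p·5+(1-p)·5 = p·9+(1-p)·3 ⇒ p(-4) = (1-p)(-2) ⇒ p = 1/3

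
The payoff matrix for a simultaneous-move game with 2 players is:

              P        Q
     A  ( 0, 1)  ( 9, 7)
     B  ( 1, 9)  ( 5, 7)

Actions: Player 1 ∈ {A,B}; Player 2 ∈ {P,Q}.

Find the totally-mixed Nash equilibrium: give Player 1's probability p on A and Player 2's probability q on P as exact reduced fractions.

P1 mixes 1/4 on A; P2 mixes 4/5 on P

P1 indiff ⇒ q·0+(1-q)·9 = q·1+(1-q)·5 ⇒ q(-1) = (1-q)(-4) ⇒ q = 4/5
P2 indiff ⇒ p·1+(1-p)·9 = p·7+(1-p)·7 ⇒ p(-6) = (1-p)(-2) ⇒ p = 1/4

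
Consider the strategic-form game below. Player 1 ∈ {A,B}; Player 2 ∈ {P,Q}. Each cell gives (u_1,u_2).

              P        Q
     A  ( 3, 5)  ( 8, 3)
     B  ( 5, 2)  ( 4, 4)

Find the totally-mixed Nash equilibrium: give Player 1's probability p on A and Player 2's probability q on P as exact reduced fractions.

(p,q) = (1/2, 2/3)

P1 indiff ⇒ q·3+(1-q)·8 = q·5+(1-q)·4 ⇒ q(-2) = (1-q)(-4) ⇒ q = 2/3
P2 indiff ⇒ p·5+(1-p)·2 = p·3+(1-p)·4 ⇒ p(2) = (1-p)(2) ⇒ p = 1/2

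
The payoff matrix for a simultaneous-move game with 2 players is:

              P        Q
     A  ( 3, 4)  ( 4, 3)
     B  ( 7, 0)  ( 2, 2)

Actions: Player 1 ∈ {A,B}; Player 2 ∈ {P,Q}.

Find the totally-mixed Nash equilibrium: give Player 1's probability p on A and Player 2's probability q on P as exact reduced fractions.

P1 indiff ⇒ q·3+(1-q)·4 = q·7+(1-q)·2 ⇒ q(-4) = (1-q)(-2) ⇒ q = 1/3
P2 indiff ⇒ p·4+(1-p)·0 = p·3+(1-p)·2 ⇒ p(1) = (1-p)(2) ⇒ p = 2/3

P1 mixes 2/3 on A; P2 mixes 1/3 on P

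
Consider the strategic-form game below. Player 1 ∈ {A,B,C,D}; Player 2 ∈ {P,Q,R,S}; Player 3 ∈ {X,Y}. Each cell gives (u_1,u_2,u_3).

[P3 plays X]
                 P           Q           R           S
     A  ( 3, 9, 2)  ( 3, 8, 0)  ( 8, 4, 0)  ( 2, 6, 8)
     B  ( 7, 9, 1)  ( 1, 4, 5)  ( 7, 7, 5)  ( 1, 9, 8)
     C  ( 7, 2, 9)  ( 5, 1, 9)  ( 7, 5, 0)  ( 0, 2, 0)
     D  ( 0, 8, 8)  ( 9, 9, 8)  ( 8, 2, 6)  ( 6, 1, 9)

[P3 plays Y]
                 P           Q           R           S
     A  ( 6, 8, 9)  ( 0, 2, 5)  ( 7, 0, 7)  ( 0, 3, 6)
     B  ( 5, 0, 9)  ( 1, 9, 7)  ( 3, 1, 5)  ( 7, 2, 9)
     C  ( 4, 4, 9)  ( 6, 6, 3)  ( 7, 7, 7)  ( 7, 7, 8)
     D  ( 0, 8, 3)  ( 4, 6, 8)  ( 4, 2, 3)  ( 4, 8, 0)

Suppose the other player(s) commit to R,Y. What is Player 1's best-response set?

u_1(A vs R,Y) = 7
u_1(B vs R,Y) = 3
u_1(C vs R,Y) = 7
u_1(D vs R,Y) = 4
max payoff 7 at {A,C}

BR_1 = {A,C}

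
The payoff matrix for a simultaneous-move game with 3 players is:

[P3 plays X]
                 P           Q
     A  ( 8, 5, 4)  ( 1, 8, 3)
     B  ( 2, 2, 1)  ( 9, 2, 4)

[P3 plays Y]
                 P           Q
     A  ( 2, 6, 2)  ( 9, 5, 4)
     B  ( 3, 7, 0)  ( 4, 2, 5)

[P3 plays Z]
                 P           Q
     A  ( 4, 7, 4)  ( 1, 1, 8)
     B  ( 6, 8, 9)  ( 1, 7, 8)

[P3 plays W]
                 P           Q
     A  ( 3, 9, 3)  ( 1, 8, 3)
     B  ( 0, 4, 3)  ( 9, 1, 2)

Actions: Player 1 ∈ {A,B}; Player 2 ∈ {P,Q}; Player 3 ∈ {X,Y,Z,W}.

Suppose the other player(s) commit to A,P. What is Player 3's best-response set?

argmax u_3 = {X,Z}

u_3(X vs A,P) = 4
u_3(Y vs A,P) = 2
u_3(Z vs A,P) = 4
u_3(W vs A,P) = 3
max payoff 4 at {X,Z}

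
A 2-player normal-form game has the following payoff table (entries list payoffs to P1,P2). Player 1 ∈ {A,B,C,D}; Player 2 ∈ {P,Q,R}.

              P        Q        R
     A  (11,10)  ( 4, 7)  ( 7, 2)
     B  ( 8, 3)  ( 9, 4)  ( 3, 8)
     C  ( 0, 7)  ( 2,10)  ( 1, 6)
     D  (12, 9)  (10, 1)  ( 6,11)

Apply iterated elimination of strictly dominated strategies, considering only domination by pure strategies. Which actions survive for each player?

P1 drop B (D beats it: P:12>8 Q:10>9 R:6>3)
P1 drop C (A beats it: P:11>0 Q:4>2 R:7>1)
P2 drop Q (P beats it: A:10>7 D:9>1)
P1→{A,D} P2→{P,R}

Remaining: P1:{A,D} P2:{P,R}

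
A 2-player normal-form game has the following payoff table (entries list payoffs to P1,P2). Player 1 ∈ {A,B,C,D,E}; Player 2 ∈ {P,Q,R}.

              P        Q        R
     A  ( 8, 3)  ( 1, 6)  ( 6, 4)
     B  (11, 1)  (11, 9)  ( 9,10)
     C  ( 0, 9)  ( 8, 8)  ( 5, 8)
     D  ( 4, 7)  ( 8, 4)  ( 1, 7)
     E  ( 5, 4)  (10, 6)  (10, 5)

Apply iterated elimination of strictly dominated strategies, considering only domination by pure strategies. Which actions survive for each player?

P1 drop A (B beats it: P:11>8 Q:11>1 R:9>6)
P1 drop C (B beats it: P:11>0 Q:11>8 R:9>5)
P1 drop D (B beats it: P:11>4 Q:11>8 R:9>1)
P2 drop P (Q beats it: B:9>1 E:6>4)
P1→{B,E} P2→{Q,R}

Remaining: P1:{B,E} P2:{Q,R}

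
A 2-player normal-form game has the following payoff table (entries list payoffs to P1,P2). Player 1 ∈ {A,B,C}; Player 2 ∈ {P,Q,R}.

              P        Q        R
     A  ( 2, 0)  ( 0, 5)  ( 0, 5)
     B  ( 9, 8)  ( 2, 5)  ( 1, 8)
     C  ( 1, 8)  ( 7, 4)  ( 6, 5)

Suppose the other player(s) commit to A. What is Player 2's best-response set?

u_2(P vs A) = 0
u_2(Q vs A) = 5
u_2(R vs A) = 5
max payoff 5 at {Q,R}

argmax u_2 = {Q,R}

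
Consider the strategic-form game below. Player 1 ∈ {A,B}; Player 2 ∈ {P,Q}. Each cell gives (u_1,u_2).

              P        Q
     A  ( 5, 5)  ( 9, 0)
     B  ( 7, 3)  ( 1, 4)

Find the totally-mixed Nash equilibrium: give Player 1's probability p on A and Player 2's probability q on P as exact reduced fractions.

P1 indiff ⇒ q·5+(1-q)·9 = q·7+(1-q)·1 ⇒ q(-2) = (1-q)(-8) ⇒ q = 4/5
P2 indiff ⇒ p·5+(1-p)·3 = p·0+(1-p)·4 ⇒ p(5) = (1-p)(1) ⇒ p = 1/6

p=1/6, q=4/5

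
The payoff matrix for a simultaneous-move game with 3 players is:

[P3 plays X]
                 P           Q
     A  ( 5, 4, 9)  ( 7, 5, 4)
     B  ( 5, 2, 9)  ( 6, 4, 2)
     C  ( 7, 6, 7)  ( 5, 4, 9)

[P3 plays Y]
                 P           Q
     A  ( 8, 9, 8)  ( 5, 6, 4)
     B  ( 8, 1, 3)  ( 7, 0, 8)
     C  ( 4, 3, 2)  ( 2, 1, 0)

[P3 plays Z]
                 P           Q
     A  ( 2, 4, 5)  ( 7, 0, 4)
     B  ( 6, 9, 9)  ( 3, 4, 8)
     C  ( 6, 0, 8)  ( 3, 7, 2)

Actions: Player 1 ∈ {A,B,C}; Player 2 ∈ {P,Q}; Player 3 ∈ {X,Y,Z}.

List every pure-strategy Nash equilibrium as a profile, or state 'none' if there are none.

PSNE = {(A,Q,X), (B,P,Z)}

(A,P,X): not NE [P1→C gives 7>5; P2→Q gives 5>4]
(A,P,Y): not NE [P3→X gives 9>8]
(A,P,Z): not NE [P1→C gives 6>2; P3→X gives 9>5]
(A,Q,X): NE
(A,Q,Y): not NE [P1→B gives 7>5; P2→P gives 9>6]
(A,Q,Z): not NE [P2→P gives 4>0]
(B,P,X): not NE [P1→C gives 7>5; P2→Q gives 4>2]
(B,P,Y): not NE [P3→Z gives 9>3]
(B,P,Z): NE
(B,Q,X): not NE [P1→A gives 7>6; P3→Z gives 8>2]
(B,Q,Y): not NE [P2→P gives 1>0]
(B,Q,Z): not NE [P1→A gives 7>3; P2→P gives 9>4]
(C,P,X): not NE [P3→Z gives 8>7]
(C,P,Y): not NE [P1→B gives 8>4; P3→Z gives 8>2]
(C,P,Z): not NE [P2→Q gives 7>0]
(C,Q,X): not NE [P1→A gives 7>5; P2→P gives 6>4]
(C,Q,Y): not NE [P1→B gives 7>2; P2→P gives 3>1; P3→X gives 9>0]
(C,Q,Z): not NE [P1→A gives 7>3; P3→X gives 9>2]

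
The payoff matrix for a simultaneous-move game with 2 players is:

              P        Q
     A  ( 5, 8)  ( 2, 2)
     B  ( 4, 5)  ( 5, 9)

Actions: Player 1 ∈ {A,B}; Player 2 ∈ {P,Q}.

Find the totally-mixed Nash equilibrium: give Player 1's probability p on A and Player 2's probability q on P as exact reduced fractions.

P1 indiff ⇒ q·5+(1-q)·2 = q·4+(1-q)·5 ⇒ q(1) = (1-q)(3) ⇒ q = 3/4
P2 indiff ⇒ p·8+(1-p)·5 = p·2+(1-p)·9 ⇒ p(6) = (1-p)(4) ⇒ p = 2/5

(p,q) = (2/5, 3/4)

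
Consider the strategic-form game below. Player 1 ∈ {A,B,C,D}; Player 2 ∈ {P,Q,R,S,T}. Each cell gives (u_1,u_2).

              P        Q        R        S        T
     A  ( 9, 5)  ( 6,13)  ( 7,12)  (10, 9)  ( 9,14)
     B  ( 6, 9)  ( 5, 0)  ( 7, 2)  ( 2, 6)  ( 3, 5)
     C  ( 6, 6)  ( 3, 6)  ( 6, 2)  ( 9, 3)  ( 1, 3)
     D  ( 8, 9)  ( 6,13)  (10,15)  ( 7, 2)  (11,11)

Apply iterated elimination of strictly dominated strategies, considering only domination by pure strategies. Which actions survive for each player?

IESDS → P1:{A,D} P2:{Q,R,T}

P1 drop B (D beats it: P:8>6 Q:6>5 R:10>7 S:7>2 T:11>3)
P1 drop C (A beats it: P:9>6 Q:6>3 R:7>6 S:10>9 T:9>1)
P2 drop P (Q beats it: A:13>5 D:13>9)
P2 drop S (Q beats it: A:13>9 D:13>2)
P1→{A,D} P2→{Q,R,T}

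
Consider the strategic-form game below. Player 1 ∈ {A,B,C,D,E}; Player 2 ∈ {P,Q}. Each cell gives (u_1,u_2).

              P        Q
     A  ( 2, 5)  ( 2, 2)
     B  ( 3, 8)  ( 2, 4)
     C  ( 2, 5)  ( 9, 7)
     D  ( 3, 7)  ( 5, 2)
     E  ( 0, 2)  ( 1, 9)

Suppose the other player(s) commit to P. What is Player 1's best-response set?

P1 best: {B,D}

u_1(A vs P) = 2
u_1(B vs P) = 3
u_1(C vs P) = 2
u_1(D vs P) = 3
u_1(E vs P) = 0
max payoff 3 at {B,D}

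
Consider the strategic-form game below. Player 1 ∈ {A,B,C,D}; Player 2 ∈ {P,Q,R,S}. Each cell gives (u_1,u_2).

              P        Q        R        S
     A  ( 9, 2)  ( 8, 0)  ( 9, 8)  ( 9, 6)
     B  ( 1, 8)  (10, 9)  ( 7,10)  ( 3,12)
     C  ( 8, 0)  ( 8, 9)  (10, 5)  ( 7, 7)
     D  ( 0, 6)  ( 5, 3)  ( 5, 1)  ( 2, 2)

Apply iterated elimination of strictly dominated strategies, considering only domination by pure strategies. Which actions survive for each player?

P1 drop D (A beats it: P:9>0 Q:8>5 R:9>5 S:9>2)
P2 drop P (R beats it: A:8>2 B:10>8 C:5>0)
P1→{A,B,C} P2→{Q,R,S}

Survivors P1:{A,B,C} P2:{Q,R,S}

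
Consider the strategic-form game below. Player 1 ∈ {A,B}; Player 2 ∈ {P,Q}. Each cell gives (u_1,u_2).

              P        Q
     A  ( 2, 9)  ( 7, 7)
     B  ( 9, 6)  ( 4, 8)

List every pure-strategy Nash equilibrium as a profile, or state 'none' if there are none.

Equilibria: none

(A,P): not NE [P1→B gives 9>2]
(A,Q): not NE [P2→P gives 9>7]
(B,P): not NE [P2→Q gives 8>6]
(B,Q): not NE [P1→A gives 7>4]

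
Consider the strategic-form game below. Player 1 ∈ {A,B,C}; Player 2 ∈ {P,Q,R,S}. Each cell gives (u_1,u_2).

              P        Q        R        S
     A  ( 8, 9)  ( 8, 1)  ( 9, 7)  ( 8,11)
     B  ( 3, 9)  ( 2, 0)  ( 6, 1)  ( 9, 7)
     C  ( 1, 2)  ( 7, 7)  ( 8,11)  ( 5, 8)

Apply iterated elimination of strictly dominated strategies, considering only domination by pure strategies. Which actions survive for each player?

Remaining: P1:{A,B} P2:{P,S}

P1 drop C (A beats it: P:8>1 Q:8>7 R:9>8 S:8>5)
P2 drop Q (P beats it: A:9>1 B:9>0)
P2 drop R (P beats it: A:9>7 B:9>1)
P1→{A,B} P2→{P,S}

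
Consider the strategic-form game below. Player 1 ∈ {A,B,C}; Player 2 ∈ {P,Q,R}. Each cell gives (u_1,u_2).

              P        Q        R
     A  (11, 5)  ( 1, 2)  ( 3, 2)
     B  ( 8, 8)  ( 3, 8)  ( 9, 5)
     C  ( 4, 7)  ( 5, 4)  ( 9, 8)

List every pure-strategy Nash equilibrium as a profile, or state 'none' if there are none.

(A,P): NE
(A,Q): not NE [P1→C gives 5>1; P2→P gives 5>2]
(A,R): not NE [P1→C gives 9>3; P2→P gives 5>2]
(B,P): not NE [P1→A gives 11>8]
(B,Q): not NE [P1→C gives 5>3]
(B,R): not NE [P2→Q gives 8>5]
(C,P): not NE [P1→A gives 11>4; P2→R gives 8>7]
(C,Q): not NE [P2→R gives 8>4]
(C,R): NE

Nash profiles: (A,P), (C,R)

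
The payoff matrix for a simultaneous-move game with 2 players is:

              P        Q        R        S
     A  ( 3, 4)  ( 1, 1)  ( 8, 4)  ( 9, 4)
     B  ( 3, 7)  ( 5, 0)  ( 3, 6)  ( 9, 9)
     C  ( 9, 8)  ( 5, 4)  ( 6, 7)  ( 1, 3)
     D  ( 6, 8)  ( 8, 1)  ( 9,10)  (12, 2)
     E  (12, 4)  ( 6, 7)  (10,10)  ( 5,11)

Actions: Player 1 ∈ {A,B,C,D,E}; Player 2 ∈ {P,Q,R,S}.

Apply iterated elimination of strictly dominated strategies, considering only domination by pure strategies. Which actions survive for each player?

P1 drop A (D beats it: P:6>3 Q:8>1 R:9>8 S:12>9)
P1 drop B (D beats it: P:6>3 Q:8>5 R:9>3 S:12>9)
P1 drop C (E beats it: P:12>9 Q:6>5 R:10>6 S:5>1)
P2 drop P (R beats it: D:10>8 E:10>4)
P2 drop Q (R beats it: D:10>1 E:10>7)
P1→{D,E} P2→{R,S}

Remaining: P1:{D,E} P2:{R,S}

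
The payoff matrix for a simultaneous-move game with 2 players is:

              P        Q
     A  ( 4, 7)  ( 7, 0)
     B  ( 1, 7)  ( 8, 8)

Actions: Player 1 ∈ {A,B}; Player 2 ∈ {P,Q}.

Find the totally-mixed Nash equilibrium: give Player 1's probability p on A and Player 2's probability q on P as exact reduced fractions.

(p,q) = (1/8, 1/4)

P1 indiff ⇒ q·4+(1-q)·7 = q·1+(1-q)·8 ⇒ q(3) = (1-q)(1) ⇒ q = 1/4
P2 indiff ⇒ p·7+(1-p)·7 = p·0+(1-p)·8 ⇒ p(7) = (1-p)(1) ⇒ p = 1/8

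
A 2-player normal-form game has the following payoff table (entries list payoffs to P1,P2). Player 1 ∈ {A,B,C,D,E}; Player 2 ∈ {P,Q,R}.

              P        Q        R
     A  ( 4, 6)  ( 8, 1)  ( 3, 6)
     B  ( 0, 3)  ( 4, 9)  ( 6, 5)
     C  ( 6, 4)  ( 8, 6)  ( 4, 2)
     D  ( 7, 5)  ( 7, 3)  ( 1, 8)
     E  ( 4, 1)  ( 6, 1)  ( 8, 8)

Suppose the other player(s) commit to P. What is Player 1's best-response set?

BR_1 = {D}

u_1(A vs P) = 4
u_1(B vs P) = 0
u_1(C vs P) = 6
u_1(D vs P) = 7
u_1(E vs P) = 4
max payoff 7 at {D}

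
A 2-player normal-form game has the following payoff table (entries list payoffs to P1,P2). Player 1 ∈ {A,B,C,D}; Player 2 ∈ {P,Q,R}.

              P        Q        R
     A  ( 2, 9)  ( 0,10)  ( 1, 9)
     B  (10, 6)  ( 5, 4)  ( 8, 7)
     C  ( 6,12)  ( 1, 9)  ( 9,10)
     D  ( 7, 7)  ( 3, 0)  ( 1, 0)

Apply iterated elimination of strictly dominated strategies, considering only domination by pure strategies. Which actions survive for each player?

Survivors P1:{B,C} P2:{P,R}

P1 drop A (B beats it: P:10>2 Q:5>0 R:8>1)
P1 drop D (B beats it: P:10>7 Q:5>3 R:8>1)
P2 drop Q (P beats it: B:6>4 C:12>9)
P1→{B,C} P2→{P,R}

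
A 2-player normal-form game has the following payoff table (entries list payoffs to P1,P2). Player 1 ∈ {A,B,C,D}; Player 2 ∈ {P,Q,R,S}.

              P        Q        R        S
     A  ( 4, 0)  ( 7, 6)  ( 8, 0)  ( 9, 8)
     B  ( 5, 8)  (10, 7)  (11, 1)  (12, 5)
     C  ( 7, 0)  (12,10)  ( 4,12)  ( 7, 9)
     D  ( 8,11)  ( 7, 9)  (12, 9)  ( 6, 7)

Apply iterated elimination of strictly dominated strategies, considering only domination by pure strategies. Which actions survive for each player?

P1 drop A (B beats it: P:5>4 Q:10>7 R:11>8 S:12>9)
P2 drop S (Q beats it: B:7>5 C:10>9 D:9>7)
P1→{B,C,D} P2→{P,Q,R}

IESDS → P1:{B,C,D} P2:{P,Q,R}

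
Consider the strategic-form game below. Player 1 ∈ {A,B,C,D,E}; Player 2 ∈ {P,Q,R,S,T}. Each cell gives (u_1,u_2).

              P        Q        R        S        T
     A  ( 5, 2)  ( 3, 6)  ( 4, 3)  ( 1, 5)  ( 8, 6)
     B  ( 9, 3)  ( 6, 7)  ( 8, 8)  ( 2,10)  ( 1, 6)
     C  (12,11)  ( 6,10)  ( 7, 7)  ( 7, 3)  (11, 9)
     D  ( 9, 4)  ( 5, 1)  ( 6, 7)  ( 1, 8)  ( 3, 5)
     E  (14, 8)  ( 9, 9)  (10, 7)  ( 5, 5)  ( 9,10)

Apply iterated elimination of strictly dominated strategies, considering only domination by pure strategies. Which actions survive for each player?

Survivors P1:{C,E} P2:{P,Q,T}

P1 drop A (C beats it: P:12>5 Q:6>3 R:7>4 S:7>1 T:11>8)
P1 drop B (E beats it: P:14>9 Q:9>6 R:10>8 S:5>2 T:9>1)
P1 drop D (C beats it: P:12>9 Q:6>5 R:7>6 S:7>1 T:11>3)
P2 drop R (P beats it: C:11>7 E:8>7)
P2 drop S (P beats it: C:11>3 E:8>5)
P1→{C,E} P2→{P,Q,T}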